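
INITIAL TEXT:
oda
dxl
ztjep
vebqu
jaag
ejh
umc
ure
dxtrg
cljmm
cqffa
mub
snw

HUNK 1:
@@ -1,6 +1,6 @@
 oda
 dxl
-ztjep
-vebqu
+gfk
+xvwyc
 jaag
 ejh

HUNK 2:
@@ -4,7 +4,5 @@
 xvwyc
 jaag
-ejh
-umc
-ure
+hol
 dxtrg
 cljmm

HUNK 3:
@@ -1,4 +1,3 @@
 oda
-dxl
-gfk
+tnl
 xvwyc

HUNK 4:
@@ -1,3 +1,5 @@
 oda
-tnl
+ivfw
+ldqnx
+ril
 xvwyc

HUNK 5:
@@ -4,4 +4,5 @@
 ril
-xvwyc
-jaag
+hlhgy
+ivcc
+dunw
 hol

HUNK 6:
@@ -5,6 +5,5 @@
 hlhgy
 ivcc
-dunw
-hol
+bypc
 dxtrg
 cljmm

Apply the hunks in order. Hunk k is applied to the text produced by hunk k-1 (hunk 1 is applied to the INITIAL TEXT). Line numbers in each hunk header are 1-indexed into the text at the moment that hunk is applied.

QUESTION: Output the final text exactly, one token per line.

Answer: oda
ivfw
ldqnx
ril
hlhgy
ivcc
bypc
dxtrg
cljmm
cqffa
mub
snw

Derivation:
Hunk 1: at line 1 remove [ztjep,vebqu] add [gfk,xvwyc] -> 13 lines: oda dxl gfk xvwyc jaag ejh umc ure dxtrg cljmm cqffa mub snw
Hunk 2: at line 4 remove [ejh,umc,ure] add [hol] -> 11 lines: oda dxl gfk xvwyc jaag hol dxtrg cljmm cqffa mub snw
Hunk 3: at line 1 remove [dxl,gfk] add [tnl] -> 10 lines: oda tnl xvwyc jaag hol dxtrg cljmm cqffa mub snw
Hunk 4: at line 1 remove [tnl] add [ivfw,ldqnx,ril] -> 12 lines: oda ivfw ldqnx ril xvwyc jaag hol dxtrg cljmm cqffa mub snw
Hunk 5: at line 4 remove [xvwyc,jaag] add [hlhgy,ivcc,dunw] -> 13 lines: oda ivfw ldqnx ril hlhgy ivcc dunw hol dxtrg cljmm cqffa mub snw
Hunk 6: at line 5 remove [dunw,hol] add [bypc] -> 12 lines: oda ivfw ldqnx ril hlhgy ivcc bypc dxtrg cljmm cqffa mub snw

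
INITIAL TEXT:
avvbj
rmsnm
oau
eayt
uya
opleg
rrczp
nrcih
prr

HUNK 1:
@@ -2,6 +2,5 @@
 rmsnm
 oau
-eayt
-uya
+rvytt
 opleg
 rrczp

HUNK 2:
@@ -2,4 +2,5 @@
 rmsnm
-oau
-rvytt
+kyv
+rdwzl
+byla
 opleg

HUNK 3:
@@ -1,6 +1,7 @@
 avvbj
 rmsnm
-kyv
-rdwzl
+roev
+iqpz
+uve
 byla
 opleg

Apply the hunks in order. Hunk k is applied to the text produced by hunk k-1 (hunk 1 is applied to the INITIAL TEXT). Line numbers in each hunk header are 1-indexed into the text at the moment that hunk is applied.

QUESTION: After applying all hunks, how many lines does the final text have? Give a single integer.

Answer: 10

Derivation:
Hunk 1: at line 2 remove [eayt,uya] add [rvytt] -> 8 lines: avvbj rmsnm oau rvytt opleg rrczp nrcih prr
Hunk 2: at line 2 remove [oau,rvytt] add [kyv,rdwzl,byla] -> 9 lines: avvbj rmsnm kyv rdwzl byla opleg rrczp nrcih prr
Hunk 3: at line 1 remove [kyv,rdwzl] add [roev,iqpz,uve] -> 10 lines: avvbj rmsnm roev iqpz uve byla opleg rrczp nrcih prr
Final line count: 10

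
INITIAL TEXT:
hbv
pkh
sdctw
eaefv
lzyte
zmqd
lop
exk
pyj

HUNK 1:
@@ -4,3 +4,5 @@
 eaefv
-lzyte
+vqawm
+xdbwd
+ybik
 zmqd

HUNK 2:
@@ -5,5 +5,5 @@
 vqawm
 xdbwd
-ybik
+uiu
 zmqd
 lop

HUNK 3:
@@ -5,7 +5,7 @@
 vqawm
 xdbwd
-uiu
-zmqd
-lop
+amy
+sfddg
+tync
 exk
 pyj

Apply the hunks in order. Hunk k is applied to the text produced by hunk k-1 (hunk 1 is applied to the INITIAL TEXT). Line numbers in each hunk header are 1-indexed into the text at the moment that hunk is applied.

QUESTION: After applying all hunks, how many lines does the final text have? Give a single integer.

Answer: 11

Derivation:
Hunk 1: at line 4 remove [lzyte] add [vqawm,xdbwd,ybik] -> 11 lines: hbv pkh sdctw eaefv vqawm xdbwd ybik zmqd lop exk pyj
Hunk 2: at line 5 remove [ybik] add [uiu] -> 11 lines: hbv pkh sdctw eaefv vqawm xdbwd uiu zmqd lop exk pyj
Hunk 3: at line 5 remove [uiu,zmqd,lop] add [amy,sfddg,tync] -> 11 lines: hbv pkh sdctw eaefv vqawm xdbwd amy sfddg tync exk pyj
Final line count: 11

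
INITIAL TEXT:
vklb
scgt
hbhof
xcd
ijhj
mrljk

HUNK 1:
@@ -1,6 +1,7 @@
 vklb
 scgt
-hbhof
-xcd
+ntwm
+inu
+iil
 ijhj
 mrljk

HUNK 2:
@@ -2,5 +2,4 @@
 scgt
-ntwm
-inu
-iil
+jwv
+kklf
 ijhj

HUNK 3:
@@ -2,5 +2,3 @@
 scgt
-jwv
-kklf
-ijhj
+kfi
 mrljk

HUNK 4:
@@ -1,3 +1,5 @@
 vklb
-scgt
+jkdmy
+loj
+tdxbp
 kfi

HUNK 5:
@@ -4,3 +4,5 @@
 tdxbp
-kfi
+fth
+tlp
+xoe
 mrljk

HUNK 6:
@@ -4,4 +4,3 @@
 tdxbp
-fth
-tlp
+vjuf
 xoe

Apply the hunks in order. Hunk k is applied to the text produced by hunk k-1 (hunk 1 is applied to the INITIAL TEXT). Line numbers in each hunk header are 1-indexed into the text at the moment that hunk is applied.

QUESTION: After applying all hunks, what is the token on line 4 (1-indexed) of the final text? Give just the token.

Hunk 1: at line 1 remove [hbhof,xcd] add [ntwm,inu,iil] -> 7 lines: vklb scgt ntwm inu iil ijhj mrljk
Hunk 2: at line 2 remove [ntwm,inu,iil] add [jwv,kklf] -> 6 lines: vklb scgt jwv kklf ijhj mrljk
Hunk 3: at line 2 remove [jwv,kklf,ijhj] add [kfi] -> 4 lines: vklb scgt kfi mrljk
Hunk 4: at line 1 remove [scgt] add [jkdmy,loj,tdxbp] -> 6 lines: vklb jkdmy loj tdxbp kfi mrljk
Hunk 5: at line 4 remove [kfi] add [fth,tlp,xoe] -> 8 lines: vklb jkdmy loj tdxbp fth tlp xoe mrljk
Hunk 6: at line 4 remove [fth,tlp] add [vjuf] -> 7 lines: vklb jkdmy loj tdxbp vjuf xoe mrljk
Final line 4: tdxbp

Answer: tdxbp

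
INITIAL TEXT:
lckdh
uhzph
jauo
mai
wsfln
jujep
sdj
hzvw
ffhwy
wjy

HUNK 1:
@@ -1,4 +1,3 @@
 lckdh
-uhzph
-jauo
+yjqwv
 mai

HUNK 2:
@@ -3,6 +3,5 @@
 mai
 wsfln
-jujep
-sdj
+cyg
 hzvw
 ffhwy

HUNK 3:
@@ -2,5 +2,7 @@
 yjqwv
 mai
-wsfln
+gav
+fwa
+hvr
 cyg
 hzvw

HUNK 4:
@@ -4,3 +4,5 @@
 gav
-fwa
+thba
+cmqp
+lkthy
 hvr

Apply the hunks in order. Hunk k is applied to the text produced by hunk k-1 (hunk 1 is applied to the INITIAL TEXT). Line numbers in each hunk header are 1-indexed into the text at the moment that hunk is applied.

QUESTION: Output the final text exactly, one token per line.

Answer: lckdh
yjqwv
mai
gav
thba
cmqp
lkthy
hvr
cyg
hzvw
ffhwy
wjy

Derivation:
Hunk 1: at line 1 remove [uhzph,jauo] add [yjqwv] -> 9 lines: lckdh yjqwv mai wsfln jujep sdj hzvw ffhwy wjy
Hunk 2: at line 3 remove [jujep,sdj] add [cyg] -> 8 lines: lckdh yjqwv mai wsfln cyg hzvw ffhwy wjy
Hunk 3: at line 2 remove [wsfln] add [gav,fwa,hvr] -> 10 lines: lckdh yjqwv mai gav fwa hvr cyg hzvw ffhwy wjy
Hunk 4: at line 4 remove [fwa] add [thba,cmqp,lkthy] -> 12 lines: lckdh yjqwv mai gav thba cmqp lkthy hvr cyg hzvw ffhwy wjy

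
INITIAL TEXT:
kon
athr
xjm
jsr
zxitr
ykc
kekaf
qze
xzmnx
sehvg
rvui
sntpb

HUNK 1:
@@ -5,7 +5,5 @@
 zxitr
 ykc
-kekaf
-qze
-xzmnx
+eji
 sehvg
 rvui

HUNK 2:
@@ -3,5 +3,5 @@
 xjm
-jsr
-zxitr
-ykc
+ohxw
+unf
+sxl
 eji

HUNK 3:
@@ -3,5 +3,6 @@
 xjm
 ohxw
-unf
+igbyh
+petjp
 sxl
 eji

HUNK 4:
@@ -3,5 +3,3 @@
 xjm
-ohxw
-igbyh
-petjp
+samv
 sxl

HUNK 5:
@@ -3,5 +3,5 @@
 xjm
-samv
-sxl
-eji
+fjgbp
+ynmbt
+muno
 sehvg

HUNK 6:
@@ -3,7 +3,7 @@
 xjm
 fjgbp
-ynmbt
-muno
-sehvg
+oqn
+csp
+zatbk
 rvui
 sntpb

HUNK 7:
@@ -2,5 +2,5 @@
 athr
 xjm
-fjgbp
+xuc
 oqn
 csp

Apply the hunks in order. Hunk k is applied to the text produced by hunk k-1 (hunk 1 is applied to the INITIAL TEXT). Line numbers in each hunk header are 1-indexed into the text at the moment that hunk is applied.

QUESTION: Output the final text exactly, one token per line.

Hunk 1: at line 5 remove [kekaf,qze,xzmnx] add [eji] -> 10 lines: kon athr xjm jsr zxitr ykc eji sehvg rvui sntpb
Hunk 2: at line 3 remove [jsr,zxitr,ykc] add [ohxw,unf,sxl] -> 10 lines: kon athr xjm ohxw unf sxl eji sehvg rvui sntpb
Hunk 3: at line 3 remove [unf] add [igbyh,petjp] -> 11 lines: kon athr xjm ohxw igbyh petjp sxl eji sehvg rvui sntpb
Hunk 4: at line 3 remove [ohxw,igbyh,petjp] add [samv] -> 9 lines: kon athr xjm samv sxl eji sehvg rvui sntpb
Hunk 5: at line 3 remove [samv,sxl,eji] add [fjgbp,ynmbt,muno] -> 9 lines: kon athr xjm fjgbp ynmbt muno sehvg rvui sntpb
Hunk 6: at line 3 remove [ynmbt,muno,sehvg] add [oqn,csp,zatbk] -> 9 lines: kon athr xjm fjgbp oqn csp zatbk rvui sntpb
Hunk 7: at line 2 remove [fjgbp] add [xuc] -> 9 lines: kon athr xjm xuc oqn csp zatbk rvui sntpb

Answer: kon
athr
xjm
xuc
oqn
csp
zatbk
rvui
sntpb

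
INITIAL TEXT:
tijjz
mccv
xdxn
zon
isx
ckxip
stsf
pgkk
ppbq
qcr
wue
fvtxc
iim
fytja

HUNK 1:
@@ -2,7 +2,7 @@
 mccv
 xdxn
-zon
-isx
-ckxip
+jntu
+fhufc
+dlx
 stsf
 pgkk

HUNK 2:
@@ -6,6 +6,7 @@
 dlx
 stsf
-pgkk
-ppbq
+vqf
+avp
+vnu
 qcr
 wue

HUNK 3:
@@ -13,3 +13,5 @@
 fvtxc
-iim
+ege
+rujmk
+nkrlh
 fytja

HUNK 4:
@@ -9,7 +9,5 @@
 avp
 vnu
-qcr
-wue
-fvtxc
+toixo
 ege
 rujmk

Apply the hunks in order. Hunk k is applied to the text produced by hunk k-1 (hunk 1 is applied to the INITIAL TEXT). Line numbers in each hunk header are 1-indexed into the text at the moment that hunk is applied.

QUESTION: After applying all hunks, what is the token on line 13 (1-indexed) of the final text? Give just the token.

Hunk 1: at line 2 remove [zon,isx,ckxip] add [jntu,fhufc,dlx] -> 14 lines: tijjz mccv xdxn jntu fhufc dlx stsf pgkk ppbq qcr wue fvtxc iim fytja
Hunk 2: at line 6 remove [pgkk,ppbq] add [vqf,avp,vnu] -> 15 lines: tijjz mccv xdxn jntu fhufc dlx stsf vqf avp vnu qcr wue fvtxc iim fytja
Hunk 3: at line 13 remove [iim] add [ege,rujmk,nkrlh] -> 17 lines: tijjz mccv xdxn jntu fhufc dlx stsf vqf avp vnu qcr wue fvtxc ege rujmk nkrlh fytja
Hunk 4: at line 9 remove [qcr,wue,fvtxc] add [toixo] -> 15 lines: tijjz mccv xdxn jntu fhufc dlx stsf vqf avp vnu toixo ege rujmk nkrlh fytja
Final line 13: rujmk

Answer: rujmk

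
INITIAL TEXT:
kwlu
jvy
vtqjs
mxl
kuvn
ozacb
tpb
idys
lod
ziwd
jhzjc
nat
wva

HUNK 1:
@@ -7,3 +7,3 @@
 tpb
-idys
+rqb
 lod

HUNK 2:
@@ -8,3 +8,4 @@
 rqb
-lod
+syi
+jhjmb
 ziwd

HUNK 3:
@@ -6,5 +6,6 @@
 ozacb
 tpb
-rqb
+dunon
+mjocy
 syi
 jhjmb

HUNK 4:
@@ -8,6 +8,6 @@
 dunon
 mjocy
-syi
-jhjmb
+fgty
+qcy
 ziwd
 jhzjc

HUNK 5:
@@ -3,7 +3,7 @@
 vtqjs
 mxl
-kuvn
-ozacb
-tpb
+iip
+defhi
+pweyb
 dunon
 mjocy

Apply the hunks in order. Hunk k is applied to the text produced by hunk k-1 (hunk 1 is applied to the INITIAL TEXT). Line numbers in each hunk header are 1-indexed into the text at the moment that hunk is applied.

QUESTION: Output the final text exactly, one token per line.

Hunk 1: at line 7 remove [idys] add [rqb] -> 13 lines: kwlu jvy vtqjs mxl kuvn ozacb tpb rqb lod ziwd jhzjc nat wva
Hunk 2: at line 8 remove [lod] add [syi,jhjmb] -> 14 lines: kwlu jvy vtqjs mxl kuvn ozacb tpb rqb syi jhjmb ziwd jhzjc nat wva
Hunk 3: at line 6 remove [rqb] add [dunon,mjocy] -> 15 lines: kwlu jvy vtqjs mxl kuvn ozacb tpb dunon mjocy syi jhjmb ziwd jhzjc nat wva
Hunk 4: at line 8 remove [syi,jhjmb] add [fgty,qcy] -> 15 lines: kwlu jvy vtqjs mxl kuvn ozacb tpb dunon mjocy fgty qcy ziwd jhzjc nat wva
Hunk 5: at line 3 remove [kuvn,ozacb,tpb] add [iip,defhi,pweyb] -> 15 lines: kwlu jvy vtqjs mxl iip defhi pweyb dunon mjocy fgty qcy ziwd jhzjc nat wva

Answer: kwlu
jvy
vtqjs
mxl
iip
defhi
pweyb
dunon
mjocy
fgty
qcy
ziwd
jhzjc
nat
wva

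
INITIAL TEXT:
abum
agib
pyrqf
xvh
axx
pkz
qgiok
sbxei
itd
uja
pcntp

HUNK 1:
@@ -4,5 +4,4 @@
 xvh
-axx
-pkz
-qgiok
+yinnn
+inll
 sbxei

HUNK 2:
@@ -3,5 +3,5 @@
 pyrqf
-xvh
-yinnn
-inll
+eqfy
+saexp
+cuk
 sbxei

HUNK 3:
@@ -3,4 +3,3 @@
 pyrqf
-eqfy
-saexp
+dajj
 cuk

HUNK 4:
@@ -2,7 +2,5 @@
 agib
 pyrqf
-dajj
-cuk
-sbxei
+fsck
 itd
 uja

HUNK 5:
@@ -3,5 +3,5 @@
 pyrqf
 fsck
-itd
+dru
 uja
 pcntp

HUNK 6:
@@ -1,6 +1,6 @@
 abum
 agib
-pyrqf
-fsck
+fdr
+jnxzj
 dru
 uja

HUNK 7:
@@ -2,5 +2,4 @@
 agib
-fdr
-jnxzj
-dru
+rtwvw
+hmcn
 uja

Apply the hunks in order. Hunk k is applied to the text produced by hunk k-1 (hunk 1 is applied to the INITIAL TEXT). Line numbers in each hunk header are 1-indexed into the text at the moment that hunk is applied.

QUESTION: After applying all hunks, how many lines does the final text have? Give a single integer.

Hunk 1: at line 4 remove [axx,pkz,qgiok] add [yinnn,inll] -> 10 lines: abum agib pyrqf xvh yinnn inll sbxei itd uja pcntp
Hunk 2: at line 3 remove [xvh,yinnn,inll] add [eqfy,saexp,cuk] -> 10 lines: abum agib pyrqf eqfy saexp cuk sbxei itd uja pcntp
Hunk 3: at line 3 remove [eqfy,saexp] add [dajj] -> 9 lines: abum agib pyrqf dajj cuk sbxei itd uja pcntp
Hunk 4: at line 2 remove [dajj,cuk,sbxei] add [fsck] -> 7 lines: abum agib pyrqf fsck itd uja pcntp
Hunk 5: at line 3 remove [itd] add [dru] -> 7 lines: abum agib pyrqf fsck dru uja pcntp
Hunk 6: at line 1 remove [pyrqf,fsck] add [fdr,jnxzj] -> 7 lines: abum agib fdr jnxzj dru uja pcntp
Hunk 7: at line 2 remove [fdr,jnxzj,dru] add [rtwvw,hmcn] -> 6 lines: abum agib rtwvw hmcn uja pcntp
Final line count: 6

Answer: 6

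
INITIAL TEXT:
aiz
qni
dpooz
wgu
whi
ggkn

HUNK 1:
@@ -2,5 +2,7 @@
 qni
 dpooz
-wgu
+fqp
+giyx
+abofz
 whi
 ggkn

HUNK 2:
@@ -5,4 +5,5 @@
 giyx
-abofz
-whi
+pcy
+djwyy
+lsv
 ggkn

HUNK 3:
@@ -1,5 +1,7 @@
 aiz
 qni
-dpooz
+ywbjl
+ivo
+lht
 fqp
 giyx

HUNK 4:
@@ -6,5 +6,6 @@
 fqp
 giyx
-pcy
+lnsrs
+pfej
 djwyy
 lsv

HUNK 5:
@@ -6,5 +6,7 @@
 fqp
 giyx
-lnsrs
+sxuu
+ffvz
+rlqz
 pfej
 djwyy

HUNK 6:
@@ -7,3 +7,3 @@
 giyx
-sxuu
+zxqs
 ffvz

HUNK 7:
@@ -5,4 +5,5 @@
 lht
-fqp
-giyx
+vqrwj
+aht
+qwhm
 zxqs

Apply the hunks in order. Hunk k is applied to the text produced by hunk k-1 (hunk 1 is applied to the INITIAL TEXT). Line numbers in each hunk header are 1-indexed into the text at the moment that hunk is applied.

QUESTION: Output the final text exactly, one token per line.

Hunk 1: at line 2 remove [wgu] add [fqp,giyx,abofz] -> 8 lines: aiz qni dpooz fqp giyx abofz whi ggkn
Hunk 2: at line 5 remove [abofz,whi] add [pcy,djwyy,lsv] -> 9 lines: aiz qni dpooz fqp giyx pcy djwyy lsv ggkn
Hunk 3: at line 1 remove [dpooz] add [ywbjl,ivo,lht] -> 11 lines: aiz qni ywbjl ivo lht fqp giyx pcy djwyy lsv ggkn
Hunk 4: at line 6 remove [pcy] add [lnsrs,pfej] -> 12 lines: aiz qni ywbjl ivo lht fqp giyx lnsrs pfej djwyy lsv ggkn
Hunk 5: at line 6 remove [lnsrs] add [sxuu,ffvz,rlqz] -> 14 lines: aiz qni ywbjl ivo lht fqp giyx sxuu ffvz rlqz pfej djwyy lsv ggkn
Hunk 6: at line 7 remove [sxuu] add [zxqs] -> 14 lines: aiz qni ywbjl ivo lht fqp giyx zxqs ffvz rlqz pfej djwyy lsv ggkn
Hunk 7: at line 5 remove [fqp,giyx] add [vqrwj,aht,qwhm] -> 15 lines: aiz qni ywbjl ivo lht vqrwj aht qwhm zxqs ffvz rlqz pfej djwyy lsv ggkn

Answer: aiz
qni
ywbjl
ivo
lht
vqrwj
aht
qwhm
zxqs
ffvz
rlqz
pfej
djwyy
lsv
ggkn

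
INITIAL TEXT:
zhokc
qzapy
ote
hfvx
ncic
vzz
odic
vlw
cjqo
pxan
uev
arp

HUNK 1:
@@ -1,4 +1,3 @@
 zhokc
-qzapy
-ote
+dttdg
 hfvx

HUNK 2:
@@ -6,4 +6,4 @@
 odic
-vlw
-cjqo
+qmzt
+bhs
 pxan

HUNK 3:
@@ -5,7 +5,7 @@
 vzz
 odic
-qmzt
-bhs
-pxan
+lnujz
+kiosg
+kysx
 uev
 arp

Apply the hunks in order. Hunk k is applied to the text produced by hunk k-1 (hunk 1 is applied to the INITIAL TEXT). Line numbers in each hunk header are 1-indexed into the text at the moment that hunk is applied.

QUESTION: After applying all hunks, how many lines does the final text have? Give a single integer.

Answer: 11

Derivation:
Hunk 1: at line 1 remove [qzapy,ote] add [dttdg] -> 11 lines: zhokc dttdg hfvx ncic vzz odic vlw cjqo pxan uev arp
Hunk 2: at line 6 remove [vlw,cjqo] add [qmzt,bhs] -> 11 lines: zhokc dttdg hfvx ncic vzz odic qmzt bhs pxan uev arp
Hunk 3: at line 5 remove [qmzt,bhs,pxan] add [lnujz,kiosg,kysx] -> 11 lines: zhokc dttdg hfvx ncic vzz odic lnujz kiosg kysx uev arp
Final line count: 11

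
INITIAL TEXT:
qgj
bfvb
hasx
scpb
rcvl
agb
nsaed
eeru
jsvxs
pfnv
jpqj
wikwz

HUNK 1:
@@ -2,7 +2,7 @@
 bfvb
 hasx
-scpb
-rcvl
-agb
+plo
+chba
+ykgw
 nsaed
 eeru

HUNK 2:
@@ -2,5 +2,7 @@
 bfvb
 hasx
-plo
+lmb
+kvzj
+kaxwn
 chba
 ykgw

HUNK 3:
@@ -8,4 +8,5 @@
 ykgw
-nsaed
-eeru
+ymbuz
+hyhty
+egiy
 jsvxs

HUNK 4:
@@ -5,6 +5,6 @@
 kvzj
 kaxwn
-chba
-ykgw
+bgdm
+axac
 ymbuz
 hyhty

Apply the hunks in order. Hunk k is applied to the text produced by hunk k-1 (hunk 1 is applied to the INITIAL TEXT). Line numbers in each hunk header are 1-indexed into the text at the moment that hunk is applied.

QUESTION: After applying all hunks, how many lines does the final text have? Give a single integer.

Answer: 15

Derivation:
Hunk 1: at line 2 remove [scpb,rcvl,agb] add [plo,chba,ykgw] -> 12 lines: qgj bfvb hasx plo chba ykgw nsaed eeru jsvxs pfnv jpqj wikwz
Hunk 2: at line 2 remove [plo] add [lmb,kvzj,kaxwn] -> 14 lines: qgj bfvb hasx lmb kvzj kaxwn chba ykgw nsaed eeru jsvxs pfnv jpqj wikwz
Hunk 3: at line 8 remove [nsaed,eeru] add [ymbuz,hyhty,egiy] -> 15 lines: qgj bfvb hasx lmb kvzj kaxwn chba ykgw ymbuz hyhty egiy jsvxs pfnv jpqj wikwz
Hunk 4: at line 5 remove [chba,ykgw] add [bgdm,axac] -> 15 lines: qgj bfvb hasx lmb kvzj kaxwn bgdm axac ymbuz hyhty egiy jsvxs pfnv jpqj wikwz
Final line count: 15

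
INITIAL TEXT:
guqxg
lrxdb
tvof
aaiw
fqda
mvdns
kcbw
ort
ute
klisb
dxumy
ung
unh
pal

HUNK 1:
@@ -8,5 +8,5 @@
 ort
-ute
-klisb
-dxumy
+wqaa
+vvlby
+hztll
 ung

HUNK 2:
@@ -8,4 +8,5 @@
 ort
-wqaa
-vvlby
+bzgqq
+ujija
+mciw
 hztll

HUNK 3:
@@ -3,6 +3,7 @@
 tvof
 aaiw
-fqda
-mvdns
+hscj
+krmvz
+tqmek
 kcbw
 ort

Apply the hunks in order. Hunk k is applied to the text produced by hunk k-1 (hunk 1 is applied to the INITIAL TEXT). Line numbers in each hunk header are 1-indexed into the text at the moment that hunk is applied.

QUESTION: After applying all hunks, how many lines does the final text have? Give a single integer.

Hunk 1: at line 8 remove [ute,klisb,dxumy] add [wqaa,vvlby,hztll] -> 14 lines: guqxg lrxdb tvof aaiw fqda mvdns kcbw ort wqaa vvlby hztll ung unh pal
Hunk 2: at line 8 remove [wqaa,vvlby] add [bzgqq,ujija,mciw] -> 15 lines: guqxg lrxdb tvof aaiw fqda mvdns kcbw ort bzgqq ujija mciw hztll ung unh pal
Hunk 3: at line 3 remove [fqda,mvdns] add [hscj,krmvz,tqmek] -> 16 lines: guqxg lrxdb tvof aaiw hscj krmvz tqmek kcbw ort bzgqq ujija mciw hztll ung unh pal
Final line count: 16

Answer: 16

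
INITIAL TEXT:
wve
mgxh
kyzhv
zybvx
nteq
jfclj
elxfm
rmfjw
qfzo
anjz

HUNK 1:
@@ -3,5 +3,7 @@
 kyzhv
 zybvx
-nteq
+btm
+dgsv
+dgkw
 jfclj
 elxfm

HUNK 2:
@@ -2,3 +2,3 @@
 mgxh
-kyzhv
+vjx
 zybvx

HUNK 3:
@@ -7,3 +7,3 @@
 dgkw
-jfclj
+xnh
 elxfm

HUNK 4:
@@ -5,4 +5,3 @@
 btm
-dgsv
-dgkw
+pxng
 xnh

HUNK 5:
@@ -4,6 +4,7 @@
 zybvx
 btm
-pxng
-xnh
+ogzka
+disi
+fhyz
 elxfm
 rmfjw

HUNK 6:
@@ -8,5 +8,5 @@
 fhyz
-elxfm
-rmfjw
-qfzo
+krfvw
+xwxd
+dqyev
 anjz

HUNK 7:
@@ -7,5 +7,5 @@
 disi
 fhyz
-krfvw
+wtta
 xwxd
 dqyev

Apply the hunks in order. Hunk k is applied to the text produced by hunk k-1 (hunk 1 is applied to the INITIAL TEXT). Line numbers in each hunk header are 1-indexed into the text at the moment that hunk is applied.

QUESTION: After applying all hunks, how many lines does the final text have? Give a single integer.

Answer: 12

Derivation:
Hunk 1: at line 3 remove [nteq] add [btm,dgsv,dgkw] -> 12 lines: wve mgxh kyzhv zybvx btm dgsv dgkw jfclj elxfm rmfjw qfzo anjz
Hunk 2: at line 2 remove [kyzhv] add [vjx] -> 12 lines: wve mgxh vjx zybvx btm dgsv dgkw jfclj elxfm rmfjw qfzo anjz
Hunk 3: at line 7 remove [jfclj] add [xnh] -> 12 lines: wve mgxh vjx zybvx btm dgsv dgkw xnh elxfm rmfjw qfzo anjz
Hunk 4: at line 5 remove [dgsv,dgkw] add [pxng] -> 11 lines: wve mgxh vjx zybvx btm pxng xnh elxfm rmfjw qfzo anjz
Hunk 5: at line 4 remove [pxng,xnh] add [ogzka,disi,fhyz] -> 12 lines: wve mgxh vjx zybvx btm ogzka disi fhyz elxfm rmfjw qfzo anjz
Hunk 6: at line 8 remove [elxfm,rmfjw,qfzo] add [krfvw,xwxd,dqyev] -> 12 lines: wve mgxh vjx zybvx btm ogzka disi fhyz krfvw xwxd dqyev anjz
Hunk 7: at line 7 remove [krfvw] add [wtta] -> 12 lines: wve mgxh vjx zybvx btm ogzka disi fhyz wtta xwxd dqyev anjz
Final line count: 12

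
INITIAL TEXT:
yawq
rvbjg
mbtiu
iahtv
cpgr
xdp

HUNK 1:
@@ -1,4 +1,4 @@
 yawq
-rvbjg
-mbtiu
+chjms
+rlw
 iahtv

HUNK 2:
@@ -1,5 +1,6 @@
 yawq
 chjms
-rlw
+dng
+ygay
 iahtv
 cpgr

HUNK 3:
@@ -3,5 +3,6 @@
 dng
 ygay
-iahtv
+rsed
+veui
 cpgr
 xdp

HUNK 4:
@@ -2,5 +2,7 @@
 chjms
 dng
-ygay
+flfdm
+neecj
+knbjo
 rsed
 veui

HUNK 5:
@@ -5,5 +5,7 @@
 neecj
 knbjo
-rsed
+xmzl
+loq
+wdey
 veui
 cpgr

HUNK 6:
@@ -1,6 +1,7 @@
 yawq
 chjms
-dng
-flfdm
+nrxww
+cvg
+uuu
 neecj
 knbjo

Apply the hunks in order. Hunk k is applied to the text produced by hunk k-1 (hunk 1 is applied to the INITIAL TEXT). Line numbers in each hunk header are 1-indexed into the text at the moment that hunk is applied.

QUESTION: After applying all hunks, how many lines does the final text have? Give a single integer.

Answer: 13

Derivation:
Hunk 1: at line 1 remove [rvbjg,mbtiu] add [chjms,rlw] -> 6 lines: yawq chjms rlw iahtv cpgr xdp
Hunk 2: at line 1 remove [rlw] add [dng,ygay] -> 7 lines: yawq chjms dng ygay iahtv cpgr xdp
Hunk 3: at line 3 remove [iahtv] add [rsed,veui] -> 8 lines: yawq chjms dng ygay rsed veui cpgr xdp
Hunk 4: at line 2 remove [ygay] add [flfdm,neecj,knbjo] -> 10 lines: yawq chjms dng flfdm neecj knbjo rsed veui cpgr xdp
Hunk 5: at line 5 remove [rsed] add [xmzl,loq,wdey] -> 12 lines: yawq chjms dng flfdm neecj knbjo xmzl loq wdey veui cpgr xdp
Hunk 6: at line 1 remove [dng,flfdm] add [nrxww,cvg,uuu] -> 13 lines: yawq chjms nrxww cvg uuu neecj knbjo xmzl loq wdey veui cpgr xdp
Final line count: 13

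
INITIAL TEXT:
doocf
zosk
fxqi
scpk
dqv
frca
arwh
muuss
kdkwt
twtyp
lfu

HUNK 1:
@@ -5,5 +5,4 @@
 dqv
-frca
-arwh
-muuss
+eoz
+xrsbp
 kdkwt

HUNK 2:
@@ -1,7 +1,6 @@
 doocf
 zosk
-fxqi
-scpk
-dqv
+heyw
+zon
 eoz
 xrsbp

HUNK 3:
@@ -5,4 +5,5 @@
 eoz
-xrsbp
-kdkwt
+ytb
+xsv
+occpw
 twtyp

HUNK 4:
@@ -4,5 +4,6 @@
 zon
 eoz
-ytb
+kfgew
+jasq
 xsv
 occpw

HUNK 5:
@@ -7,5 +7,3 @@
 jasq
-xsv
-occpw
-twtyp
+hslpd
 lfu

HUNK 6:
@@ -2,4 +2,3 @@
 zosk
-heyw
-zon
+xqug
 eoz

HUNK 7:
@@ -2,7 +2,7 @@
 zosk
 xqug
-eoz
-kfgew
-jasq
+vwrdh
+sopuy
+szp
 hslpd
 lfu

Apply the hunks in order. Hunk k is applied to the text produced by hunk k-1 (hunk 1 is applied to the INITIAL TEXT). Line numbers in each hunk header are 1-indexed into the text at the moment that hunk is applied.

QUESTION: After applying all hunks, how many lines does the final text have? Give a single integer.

Answer: 8

Derivation:
Hunk 1: at line 5 remove [frca,arwh,muuss] add [eoz,xrsbp] -> 10 lines: doocf zosk fxqi scpk dqv eoz xrsbp kdkwt twtyp lfu
Hunk 2: at line 1 remove [fxqi,scpk,dqv] add [heyw,zon] -> 9 lines: doocf zosk heyw zon eoz xrsbp kdkwt twtyp lfu
Hunk 3: at line 5 remove [xrsbp,kdkwt] add [ytb,xsv,occpw] -> 10 lines: doocf zosk heyw zon eoz ytb xsv occpw twtyp lfu
Hunk 4: at line 4 remove [ytb] add [kfgew,jasq] -> 11 lines: doocf zosk heyw zon eoz kfgew jasq xsv occpw twtyp lfu
Hunk 5: at line 7 remove [xsv,occpw,twtyp] add [hslpd] -> 9 lines: doocf zosk heyw zon eoz kfgew jasq hslpd lfu
Hunk 6: at line 2 remove [heyw,zon] add [xqug] -> 8 lines: doocf zosk xqug eoz kfgew jasq hslpd lfu
Hunk 7: at line 2 remove [eoz,kfgew,jasq] add [vwrdh,sopuy,szp] -> 8 lines: doocf zosk xqug vwrdh sopuy szp hslpd lfu
Final line count: 8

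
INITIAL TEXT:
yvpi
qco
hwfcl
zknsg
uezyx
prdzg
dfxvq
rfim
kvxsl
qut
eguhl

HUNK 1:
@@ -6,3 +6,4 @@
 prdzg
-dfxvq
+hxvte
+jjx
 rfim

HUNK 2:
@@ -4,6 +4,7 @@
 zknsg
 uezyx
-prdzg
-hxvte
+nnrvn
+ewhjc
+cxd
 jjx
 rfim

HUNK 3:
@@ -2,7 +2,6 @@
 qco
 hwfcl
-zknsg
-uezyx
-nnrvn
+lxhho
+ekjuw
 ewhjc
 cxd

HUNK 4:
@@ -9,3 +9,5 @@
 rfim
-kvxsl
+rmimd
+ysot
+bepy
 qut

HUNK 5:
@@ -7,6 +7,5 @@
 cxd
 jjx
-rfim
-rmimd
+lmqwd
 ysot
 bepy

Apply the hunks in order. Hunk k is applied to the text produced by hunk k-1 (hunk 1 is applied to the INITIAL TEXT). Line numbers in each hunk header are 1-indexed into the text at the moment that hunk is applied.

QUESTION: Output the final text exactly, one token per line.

Answer: yvpi
qco
hwfcl
lxhho
ekjuw
ewhjc
cxd
jjx
lmqwd
ysot
bepy
qut
eguhl

Derivation:
Hunk 1: at line 6 remove [dfxvq] add [hxvte,jjx] -> 12 lines: yvpi qco hwfcl zknsg uezyx prdzg hxvte jjx rfim kvxsl qut eguhl
Hunk 2: at line 4 remove [prdzg,hxvte] add [nnrvn,ewhjc,cxd] -> 13 lines: yvpi qco hwfcl zknsg uezyx nnrvn ewhjc cxd jjx rfim kvxsl qut eguhl
Hunk 3: at line 2 remove [zknsg,uezyx,nnrvn] add [lxhho,ekjuw] -> 12 lines: yvpi qco hwfcl lxhho ekjuw ewhjc cxd jjx rfim kvxsl qut eguhl
Hunk 4: at line 9 remove [kvxsl] add [rmimd,ysot,bepy] -> 14 lines: yvpi qco hwfcl lxhho ekjuw ewhjc cxd jjx rfim rmimd ysot bepy qut eguhl
Hunk 5: at line 7 remove [rfim,rmimd] add [lmqwd] -> 13 lines: yvpi qco hwfcl lxhho ekjuw ewhjc cxd jjx lmqwd ysot bepy qut eguhl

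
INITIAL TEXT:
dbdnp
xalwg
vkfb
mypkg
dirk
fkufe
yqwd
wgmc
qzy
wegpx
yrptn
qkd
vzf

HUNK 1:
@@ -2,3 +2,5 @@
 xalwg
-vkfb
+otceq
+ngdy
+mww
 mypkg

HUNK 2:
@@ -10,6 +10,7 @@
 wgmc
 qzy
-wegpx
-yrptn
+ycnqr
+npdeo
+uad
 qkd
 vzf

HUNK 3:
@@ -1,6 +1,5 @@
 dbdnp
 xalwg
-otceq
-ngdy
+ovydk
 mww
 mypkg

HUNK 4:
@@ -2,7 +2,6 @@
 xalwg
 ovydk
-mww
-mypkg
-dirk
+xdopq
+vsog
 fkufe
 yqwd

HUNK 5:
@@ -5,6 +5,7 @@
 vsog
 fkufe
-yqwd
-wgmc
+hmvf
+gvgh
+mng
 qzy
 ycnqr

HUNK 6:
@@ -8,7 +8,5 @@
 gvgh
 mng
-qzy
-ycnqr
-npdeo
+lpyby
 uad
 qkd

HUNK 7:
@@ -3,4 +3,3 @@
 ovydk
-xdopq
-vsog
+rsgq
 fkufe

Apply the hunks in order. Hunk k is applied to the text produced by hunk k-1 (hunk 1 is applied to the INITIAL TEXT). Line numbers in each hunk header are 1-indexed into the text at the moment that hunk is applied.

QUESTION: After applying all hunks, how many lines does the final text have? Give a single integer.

Answer: 12

Derivation:
Hunk 1: at line 2 remove [vkfb] add [otceq,ngdy,mww] -> 15 lines: dbdnp xalwg otceq ngdy mww mypkg dirk fkufe yqwd wgmc qzy wegpx yrptn qkd vzf
Hunk 2: at line 10 remove [wegpx,yrptn] add [ycnqr,npdeo,uad] -> 16 lines: dbdnp xalwg otceq ngdy mww mypkg dirk fkufe yqwd wgmc qzy ycnqr npdeo uad qkd vzf
Hunk 3: at line 1 remove [otceq,ngdy] add [ovydk] -> 15 lines: dbdnp xalwg ovydk mww mypkg dirk fkufe yqwd wgmc qzy ycnqr npdeo uad qkd vzf
Hunk 4: at line 2 remove [mww,mypkg,dirk] add [xdopq,vsog] -> 14 lines: dbdnp xalwg ovydk xdopq vsog fkufe yqwd wgmc qzy ycnqr npdeo uad qkd vzf
Hunk 5: at line 5 remove [yqwd,wgmc] add [hmvf,gvgh,mng] -> 15 lines: dbdnp xalwg ovydk xdopq vsog fkufe hmvf gvgh mng qzy ycnqr npdeo uad qkd vzf
Hunk 6: at line 8 remove [qzy,ycnqr,npdeo] add [lpyby] -> 13 lines: dbdnp xalwg ovydk xdopq vsog fkufe hmvf gvgh mng lpyby uad qkd vzf
Hunk 7: at line 3 remove [xdopq,vsog] add [rsgq] -> 12 lines: dbdnp xalwg ovydk rsgq fkufe hmvf gvgh mng lpyby uad qkd vzf
Final line count: 12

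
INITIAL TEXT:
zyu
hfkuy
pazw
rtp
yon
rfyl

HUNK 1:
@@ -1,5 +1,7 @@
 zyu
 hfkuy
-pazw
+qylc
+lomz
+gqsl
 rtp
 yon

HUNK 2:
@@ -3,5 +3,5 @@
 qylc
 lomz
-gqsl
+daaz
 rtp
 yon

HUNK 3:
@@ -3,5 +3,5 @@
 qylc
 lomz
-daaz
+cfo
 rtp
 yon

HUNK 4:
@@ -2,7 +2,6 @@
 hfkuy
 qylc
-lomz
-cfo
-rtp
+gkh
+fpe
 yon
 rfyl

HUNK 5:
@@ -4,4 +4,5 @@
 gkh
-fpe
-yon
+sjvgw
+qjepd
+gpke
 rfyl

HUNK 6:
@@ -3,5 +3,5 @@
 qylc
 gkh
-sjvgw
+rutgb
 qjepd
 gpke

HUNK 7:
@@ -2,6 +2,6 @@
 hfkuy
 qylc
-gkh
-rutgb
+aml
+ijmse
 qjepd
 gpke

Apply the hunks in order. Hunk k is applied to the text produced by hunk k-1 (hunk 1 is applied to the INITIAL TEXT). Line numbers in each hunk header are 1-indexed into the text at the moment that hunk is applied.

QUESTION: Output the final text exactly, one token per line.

Hunk 1: at line 1 remove [pazw] add [qylc,lomz,gqsl] -> 8 lines: zyu hfkuy qylc lomz gqsl rtp yon rfyl
Hunk 2: at line 3 remove [gqsl] add [daaz] -> 8 lines: zyu hfkuy qylc lomz daaz rtp yon rfyl
Hunk 3: at line 3 remove [daaz] add [cfo] -> 8 lines: zyu hfkuy qylc lomz cfo rtp yon rfyl
Hunk 4: at line 2 remove [lomz,cfo,rtp] add [gkh,fpe] -> 7 lines: zyu hfkuy qylc gkh fpe yon rfyl
Hunk 5: at line 4 remove [fpe,yon] add [sjvgw,qjepd,gpke] -> 8 lines: zyu hfkuy qylc gkh sjvgw qjepd gpke rfyl
Hunk 6: at line 3 remove [sjvgw] add [rutgb] -> 8 lines: zyu hfkuy qylc gkh rutgb qjepd gpke rfyl
Hunk 7: at line 2 remove [gkh,rutgb] add [aml,ijmse] -> 8 lines: zyu hfkuy qylc aml ijmse qjepd gpke rfyl

Answer: zyu
hfkuy
qylc
aml
ijmse
qjepd
gpke
rfyl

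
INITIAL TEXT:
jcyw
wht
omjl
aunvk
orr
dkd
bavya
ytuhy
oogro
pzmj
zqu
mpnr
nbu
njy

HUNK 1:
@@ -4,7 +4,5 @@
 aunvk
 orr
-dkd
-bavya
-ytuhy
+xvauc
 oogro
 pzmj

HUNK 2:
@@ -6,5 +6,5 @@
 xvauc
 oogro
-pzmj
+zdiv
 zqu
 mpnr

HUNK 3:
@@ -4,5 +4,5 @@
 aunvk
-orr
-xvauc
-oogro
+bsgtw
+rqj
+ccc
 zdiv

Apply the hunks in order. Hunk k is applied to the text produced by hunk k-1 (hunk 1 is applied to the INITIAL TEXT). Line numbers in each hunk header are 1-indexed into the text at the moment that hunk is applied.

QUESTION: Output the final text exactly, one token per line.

Hunk 1: at line 4 remove [dkd,bavya,ytuhy] add [xvauc] -> 12 lines: jcyw wht omjl aunvk orr xvauc oogro pzmj zqu mpnr nbu njy
Hunk 2: at line 6 remove [pzmj] add [zdiv] -> 12 lines: jcyw wht omjl aunvk orr xvauc oogro zdiv zqu mpnr nbu njy
Hunk 3: at line 4 remove [orr,xvauc,oogro] add [bsgtw,rqj,ccc] -> 12 lines: jcyw wht omjl aunvk bsgtw rqj ccc zdiv zqu mpnr nbu njy

Answer: jcyw
wht
omjl
aunvk
bsgtw
rqj
ccc
zdiv
zqu
mpnr
nbu
njy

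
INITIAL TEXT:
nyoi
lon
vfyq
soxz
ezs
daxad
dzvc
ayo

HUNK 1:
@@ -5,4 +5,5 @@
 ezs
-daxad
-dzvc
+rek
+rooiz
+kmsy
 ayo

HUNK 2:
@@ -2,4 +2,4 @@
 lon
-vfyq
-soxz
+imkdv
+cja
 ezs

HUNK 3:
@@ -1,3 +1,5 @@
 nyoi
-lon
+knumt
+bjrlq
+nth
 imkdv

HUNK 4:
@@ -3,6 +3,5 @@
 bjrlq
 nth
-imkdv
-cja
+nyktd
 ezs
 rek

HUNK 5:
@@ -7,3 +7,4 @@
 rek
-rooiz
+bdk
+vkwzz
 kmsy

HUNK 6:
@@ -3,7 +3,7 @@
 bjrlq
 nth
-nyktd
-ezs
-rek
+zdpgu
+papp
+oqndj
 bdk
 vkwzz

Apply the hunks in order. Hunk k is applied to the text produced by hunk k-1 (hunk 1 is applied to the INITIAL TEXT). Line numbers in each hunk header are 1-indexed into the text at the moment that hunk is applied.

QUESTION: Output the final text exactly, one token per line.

Answer: nyoi
knumt
bjrlq
nth
zdpgu
papp
oqndj
bdk
vkwzz
kmsy
ayo

Derivation:
Hunk 1: at line 5 remove [daxad,dzvc] add [rek,rooiz,kmsy] -> 9 lines: nyoi lon vfyq soxz ezs rek rooiz kmsy ayo
Hunk 2: at line 2 remove [vfyq,soxz] add [imkdv,cja] -> 9 lines: nyoi lon imkdv cja ezs rek rooiz kmsy ayo
Hunk 3: at line 1 remove [lon] add [knumt,bjrlq,nth] -> 11 lines: nyoi knumt bjrlq nth imkdv cja ezs rek rooiz kmsy ayo
Hunk 4: at line 3 remove [imkdv,cja] add [nyktd] -> 10 lines: nyoi knumt bjrlq nth nyktd ezs rek rooiz kmsy ayo
Hunk 5: at line 7 remove [rooiz] add [bdk,vkwzz] -> 11 lines: nyoi knumt bjrlq nth nyktd ezs rek bdk vkwzz kmsy ayo
Hunk 6: at line 3 remove [nyktd,ezs,rek] add [zdpgu,papp,oqndj] -> 11 lines: nyoi knumt bjrlq nth zdpgu papp oqndj bdk vkwzz kmsy ayo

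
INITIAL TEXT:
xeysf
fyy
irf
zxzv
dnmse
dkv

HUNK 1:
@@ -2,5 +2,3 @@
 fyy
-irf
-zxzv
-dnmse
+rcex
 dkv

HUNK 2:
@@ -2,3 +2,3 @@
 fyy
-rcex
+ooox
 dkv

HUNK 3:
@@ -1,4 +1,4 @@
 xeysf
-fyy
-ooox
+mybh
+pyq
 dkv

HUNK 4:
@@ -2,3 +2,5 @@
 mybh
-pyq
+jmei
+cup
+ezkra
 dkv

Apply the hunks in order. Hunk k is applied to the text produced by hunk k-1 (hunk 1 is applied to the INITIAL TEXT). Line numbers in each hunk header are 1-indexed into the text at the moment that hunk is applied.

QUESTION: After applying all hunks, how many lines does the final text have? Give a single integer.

Answer: 6

Derivation:
Hunk 1: at line 2 remove [irf,zxzv,dnmse] add [rcex] -> 4 lines: xeysf fyy rcex dkv
Hunk 2: at line 2 remove [rcex] add [ooox] -> 4 lines: xeysf fyy ooox dkv
Hunk 3: at line 1 remove [fyy,ooox] add [mybh,pyq] -> 4 lines: xeysf mybh pyq dkv
Hunk 4: at line 2 remove [pyq] add [jmei,cup,ezkra] -> 6 lines: xeysf mybh jmei cup ezkra dkv
Final line count: 6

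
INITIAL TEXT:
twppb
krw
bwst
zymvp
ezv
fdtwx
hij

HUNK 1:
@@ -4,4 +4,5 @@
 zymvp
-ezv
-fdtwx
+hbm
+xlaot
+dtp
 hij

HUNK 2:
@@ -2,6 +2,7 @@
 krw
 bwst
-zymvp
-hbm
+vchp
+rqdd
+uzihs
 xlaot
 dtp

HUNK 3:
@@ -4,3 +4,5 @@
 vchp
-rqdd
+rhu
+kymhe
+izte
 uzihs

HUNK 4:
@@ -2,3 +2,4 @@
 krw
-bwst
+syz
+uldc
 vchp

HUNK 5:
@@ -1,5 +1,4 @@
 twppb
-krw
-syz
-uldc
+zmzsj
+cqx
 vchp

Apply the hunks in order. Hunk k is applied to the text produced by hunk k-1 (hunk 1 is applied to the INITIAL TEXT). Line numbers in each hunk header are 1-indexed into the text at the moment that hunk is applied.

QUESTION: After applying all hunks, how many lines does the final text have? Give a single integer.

Answer: 11

Derivation:
Hunk 1: at line 4 remove [ezv,fdtwx] add [hbm,xlaot,dtp] -> 8 lines: twppb krw bwst zymvp hbm xlaot dtp hij
Hunk 2: at line 2 remove [zymvp,hbm] add [vchp,rqdd,uzihs] -> 9 lines: twppb krw bwst vchp rqdd uzihs xlaot dtp hij
Hunk 3: at line 4 remove [rqdd] add [rhu,kymhe,izte] -> 11 lines: twppb krw bwst vchp rhu kymhe izte uzihs xlaot dtp hij
Hunk 4: at line 2 remove [bwst] add [syz,uldc] -> 12 lines: twppb krw syz uldc vchp rhu kymhe izte uzihs xlaot dtp hij
Hunk 5: at line 1 remove [krw,syz,uldc] add [zmzsj,cqx] -> 11 lines: twppb zmzsj cqx vchp rhu kymhe izte uzihs xlaot dtp hij
Final line count: 11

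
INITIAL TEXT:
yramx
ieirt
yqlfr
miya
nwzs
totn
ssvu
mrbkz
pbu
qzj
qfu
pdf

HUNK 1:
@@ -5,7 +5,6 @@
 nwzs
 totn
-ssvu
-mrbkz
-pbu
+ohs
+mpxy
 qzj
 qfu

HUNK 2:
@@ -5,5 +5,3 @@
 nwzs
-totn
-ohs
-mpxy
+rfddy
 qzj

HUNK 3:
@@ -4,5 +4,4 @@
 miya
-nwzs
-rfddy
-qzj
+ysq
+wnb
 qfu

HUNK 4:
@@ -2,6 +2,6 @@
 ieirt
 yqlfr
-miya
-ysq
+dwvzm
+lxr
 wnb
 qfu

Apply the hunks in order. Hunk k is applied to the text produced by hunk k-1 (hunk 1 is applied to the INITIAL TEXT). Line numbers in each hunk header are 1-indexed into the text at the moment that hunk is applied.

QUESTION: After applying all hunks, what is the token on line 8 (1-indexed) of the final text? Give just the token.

Hunk 1: at line 5 remove [ssvu,mrbkz,pbu] add [ohs,mpxy] -> 11 lines: yramx ieirt yqlfr miya nwzs totn ohs mpxy qzj qfu pdf
Hunk 2: at line 5 remove [totn,ohs,mpxy] add [rfddy] -> 9 lines: yramx ieirt yqlfr miya nwzs rfddy qzj qfu pdf
Hunk 3: at line 4 remove [nwzs,rfddy,qzj] add [ysq,wnb] -> 8 lines: yramx ieirt yqlfr miya ysq wnb qfu pdf
Hunk 4: at line 2 remove [miya,ysq] add [dwvzm,lxr] -> 8 lines: yramx ieirt yqlfr dwvzm lxr wnb qfu pdf
Final line 8: pdf

Answer: pdf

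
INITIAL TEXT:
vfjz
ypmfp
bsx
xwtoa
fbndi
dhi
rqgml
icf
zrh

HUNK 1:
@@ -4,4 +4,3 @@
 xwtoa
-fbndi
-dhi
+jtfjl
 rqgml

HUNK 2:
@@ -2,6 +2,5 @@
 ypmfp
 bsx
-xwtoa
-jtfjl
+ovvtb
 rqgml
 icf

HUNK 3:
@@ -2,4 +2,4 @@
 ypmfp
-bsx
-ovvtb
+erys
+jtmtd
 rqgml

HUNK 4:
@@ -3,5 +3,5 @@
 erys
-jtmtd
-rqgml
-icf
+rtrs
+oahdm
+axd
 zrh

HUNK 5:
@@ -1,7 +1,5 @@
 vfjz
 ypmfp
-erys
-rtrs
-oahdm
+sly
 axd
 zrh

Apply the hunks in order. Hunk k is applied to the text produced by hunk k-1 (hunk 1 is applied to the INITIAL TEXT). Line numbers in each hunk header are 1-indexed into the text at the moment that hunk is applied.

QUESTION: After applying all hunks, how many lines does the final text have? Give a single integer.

Hunk 1: at line 4 remove [fbndi,dhi] add [jtfjl] -> 8 lines: vfjz ypmfp bsx xwtoa jtfjl rqgml icf zrh
Hunk 2: at line 2 remove [xwtoa,jtfjl] add [ovvtb] -> 7 lines: vfjz ypmfp bsx ovvtb rqgml icf zrh
Hunk 3: at line 2 remove [bsx,ovvtb] add [erys,jtmtd] -> 7 lines: vfjz ypmfp erys jtmtd rqgml icf zrh
Hunk 4: at line 3 remove [jtmtd,rqgml,icf] add [rtrs,oahdm,axd] -> 7 lines: vfjz ypmfp erys rtrs oahdm axd zrh
Hunk 5: at line 1 remove [erys,rtrs,oahdm] add [sly] -> 5 lines: vfjz ypmfp sly axd zrh
Final line count: 5

Answer: 5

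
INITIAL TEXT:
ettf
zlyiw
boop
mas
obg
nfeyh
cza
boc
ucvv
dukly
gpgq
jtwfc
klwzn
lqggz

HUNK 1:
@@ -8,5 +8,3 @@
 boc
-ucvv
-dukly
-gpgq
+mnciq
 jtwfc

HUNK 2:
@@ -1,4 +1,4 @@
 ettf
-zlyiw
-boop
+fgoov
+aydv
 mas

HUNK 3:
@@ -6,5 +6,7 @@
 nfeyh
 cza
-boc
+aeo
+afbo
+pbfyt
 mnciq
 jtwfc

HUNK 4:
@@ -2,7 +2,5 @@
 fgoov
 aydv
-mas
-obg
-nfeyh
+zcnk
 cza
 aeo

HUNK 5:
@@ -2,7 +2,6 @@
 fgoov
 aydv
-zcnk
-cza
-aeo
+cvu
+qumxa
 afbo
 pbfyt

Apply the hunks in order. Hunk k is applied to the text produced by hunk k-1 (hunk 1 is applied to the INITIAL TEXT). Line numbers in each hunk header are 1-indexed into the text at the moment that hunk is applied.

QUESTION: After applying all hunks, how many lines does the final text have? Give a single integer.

Answer: 11

Derivation:
Hunk 1: at line 8 remove [ucvv,dukly,gpgq] add [mnciq] -> 12 lines: ettf zlyiw boop mas obg nfeyh cza boc mnciq jtwfc klwzn lqggz
Hunk 2: at line 1 remove [zlyiw,boop] add [fgoov,aydv] -> 12 lines: ettf fgoov aydv mas obg nfeyh cza boc mnciq jtwfc klwzn lqggz
Hunk 3: at line 6 remove [boc] add [aeo,afbo,pbfyt] -> 14 lines: ettf fgoov aydv mas obg nfeyh cza aeo afbo pbfyt mnciq jtwfc klwzn lqggz
Hunk 4: at line 2 remove [mas,obg,nfeyh] add [zcnk] -> 12 lines: ettf fgoov aydv zcnk cza aeo afbo pbfyt mnciq jtwfc klwzn lqggz
Hunk 5: at line 2 remove [zcnk,cza,aeo] add [cvu,qumxa] -> 11 lines: ettf fgoov aydv cvu qumxa afbo pbfyt mnciq jtwfc klwzn lqggz
Final line count: 11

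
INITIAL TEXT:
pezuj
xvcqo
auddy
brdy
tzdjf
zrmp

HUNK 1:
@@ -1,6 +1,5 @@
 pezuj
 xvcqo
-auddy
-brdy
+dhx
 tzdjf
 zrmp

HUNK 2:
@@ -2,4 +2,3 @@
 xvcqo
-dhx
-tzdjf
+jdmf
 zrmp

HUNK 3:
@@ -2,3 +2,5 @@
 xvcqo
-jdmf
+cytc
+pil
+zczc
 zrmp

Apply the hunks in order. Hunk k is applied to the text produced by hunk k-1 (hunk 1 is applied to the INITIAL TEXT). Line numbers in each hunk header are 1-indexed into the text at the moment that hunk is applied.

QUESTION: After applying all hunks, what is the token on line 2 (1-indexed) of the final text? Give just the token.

Hunk 1: at line 1 remove [auddy,brdy] add [dhx] -> 5 lines: pezuj xvcqo dhx tzdjf zrmp
Hunk 2: at line 2 remove [dhx,tzdjf] add [jdmf] -> 4 lines: pezuj xvcqo jdmf zrmp
Hunk 3: at line 2 remove [jdmf] add [cytc,pil,zczc] -> 6 lines: pezuj xvcqo cytc pil zczc zrmp
Final line 2: xvcqo

Answer: xvcqo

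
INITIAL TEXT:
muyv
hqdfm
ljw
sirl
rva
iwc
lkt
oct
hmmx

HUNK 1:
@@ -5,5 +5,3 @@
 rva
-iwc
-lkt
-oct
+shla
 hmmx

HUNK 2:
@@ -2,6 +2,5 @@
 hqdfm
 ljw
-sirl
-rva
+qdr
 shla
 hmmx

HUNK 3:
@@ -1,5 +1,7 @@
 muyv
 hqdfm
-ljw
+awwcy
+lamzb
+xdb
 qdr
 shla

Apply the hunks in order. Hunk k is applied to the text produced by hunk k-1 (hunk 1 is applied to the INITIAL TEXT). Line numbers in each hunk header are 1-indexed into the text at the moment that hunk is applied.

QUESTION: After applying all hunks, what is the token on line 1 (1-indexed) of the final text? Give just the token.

Answer: muyv

Derivation:
Hunk 1: at line 5 remove [iwc,lkt,oct] add [shla] -> 7 lines: muyv hqdfm ljw sirl rva shla hmmx
Hunk 2: at line 2 remove [sirl,rva] add [qdr] -> 6 lines: muyv hqdfm ljw qdr shla hmmx
Hunk 3: at line 1 remove [ljw] add [awwcy,lamzb,xdb] -> 8 lines: muyv hqdfm awwcy lamzb xdb qdr shla hmmx
Final line 1: muyv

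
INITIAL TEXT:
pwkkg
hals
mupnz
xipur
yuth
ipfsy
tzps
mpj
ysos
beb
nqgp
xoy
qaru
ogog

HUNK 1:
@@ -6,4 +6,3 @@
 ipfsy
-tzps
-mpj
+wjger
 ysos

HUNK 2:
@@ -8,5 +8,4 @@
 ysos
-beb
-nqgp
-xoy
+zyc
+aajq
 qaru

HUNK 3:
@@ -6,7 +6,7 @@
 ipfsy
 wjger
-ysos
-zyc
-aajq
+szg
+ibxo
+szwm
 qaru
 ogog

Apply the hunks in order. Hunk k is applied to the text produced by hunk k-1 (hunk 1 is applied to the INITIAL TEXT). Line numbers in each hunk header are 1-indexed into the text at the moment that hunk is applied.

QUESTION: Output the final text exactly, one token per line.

Hunk 1: at line 6 remove [tzps,mpj] add [wjger] -> 13 lines: pwkkg hals mupnz xipur yuth ipfsy wjger ysos beb nqgp xoy qaru ogog
Hunk 2: at line 8 remove [beb,nqgp,xoy] add [zyc,aajq] -> 12 lines: pwkkg hals mupnz xipur yuth ipfsy wjger ysos zyc aajq qaru ogog
Hunk 3: at line 6 remove [ysos,zyc,aajq] add [szg,ibxo,szwm] -> 12 lines: pwkkg hals mupnz xipur yuth ipfsy wjger szg ibxo szwm qaru ogog

Answer: pwkkg
hals
mupnz
xipur
yuth
ipfsy
wjger
szg
ibxo
szwm
qaru
ogog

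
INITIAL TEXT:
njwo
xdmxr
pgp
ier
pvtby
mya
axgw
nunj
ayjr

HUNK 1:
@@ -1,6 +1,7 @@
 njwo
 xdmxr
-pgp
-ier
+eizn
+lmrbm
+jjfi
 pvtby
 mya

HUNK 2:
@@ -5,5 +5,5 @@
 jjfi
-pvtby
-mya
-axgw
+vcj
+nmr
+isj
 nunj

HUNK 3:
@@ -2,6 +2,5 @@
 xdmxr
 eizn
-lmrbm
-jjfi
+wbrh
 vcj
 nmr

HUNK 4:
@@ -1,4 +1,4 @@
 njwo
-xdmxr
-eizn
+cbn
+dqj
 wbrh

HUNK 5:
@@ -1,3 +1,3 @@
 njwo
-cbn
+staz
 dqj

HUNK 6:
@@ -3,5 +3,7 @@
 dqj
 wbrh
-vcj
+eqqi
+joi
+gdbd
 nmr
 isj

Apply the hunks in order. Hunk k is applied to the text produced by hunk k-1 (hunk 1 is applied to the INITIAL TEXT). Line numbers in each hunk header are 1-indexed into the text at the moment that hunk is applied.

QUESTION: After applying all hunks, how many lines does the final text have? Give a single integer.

Hunk 1: at line 1 remove [pgp,ier] add [eizn,lmrbm,jjfi] -> 10 lines: njwo xdmxr eizn lmrbm jjfi pvtby mya axgw nunj ayjr
Hunk 2: at line 5 remove [pvtby,mya,axgw] add [vcj,nmr,isj] -> 10 lines: njwo xdmxr eizn lmrbm jjfi vcj nmr isj nunj ayjr
Hunk 3: at line 2 remove [lmrbm,jjfi] add [wbrh] -> 9 lines: njwo xdmxr eizn wbrh vcj nmr isj nunj ayjr
Hunk 4: at line 1 remove [xdmxr,eizn] add [cbn,dqj] -> 9 lines: njwo cbn dqj wbrh vcj nmr isj nunj ayjr
Hunk 5: at line 1 remove [cbn] add [staz] -> 9 lines: njwo staz dqj wbrh vcj nmr isj nunj ayjr
Hunk 6: at line 3 remove [vcj] add [eqqi,joi,gdbd] -> 11 lines: njwo staz dqj wbrh eqqi joi gdbd nmr isj nunj ayjr
Final line count: 11

Answer: 11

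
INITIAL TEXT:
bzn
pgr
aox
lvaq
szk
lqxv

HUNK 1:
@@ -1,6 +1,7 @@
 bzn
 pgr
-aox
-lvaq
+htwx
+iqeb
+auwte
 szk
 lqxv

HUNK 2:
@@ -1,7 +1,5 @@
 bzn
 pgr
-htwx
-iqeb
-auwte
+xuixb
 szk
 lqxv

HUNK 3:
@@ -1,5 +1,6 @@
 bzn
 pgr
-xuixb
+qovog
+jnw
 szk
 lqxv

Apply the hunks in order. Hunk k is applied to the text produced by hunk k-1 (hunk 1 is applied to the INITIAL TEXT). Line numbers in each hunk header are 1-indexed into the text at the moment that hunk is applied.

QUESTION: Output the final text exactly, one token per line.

Answer: bzn
pgr
qovog
jnw
szk
lqxv

Derivation:
Hunk 1: at line 1 remove [aox,lvaq] add [htwx,iqeb,auwte] -> 7 lines: bzn pgr htwx iqeb auwte szk lqxv
Hunk 2: at line 1 remove [htwx,iqeb,auwte] add [xuixb] -> 5 lines: bzn pgr xuixb szk lqxv
Hunk 3: at line 1 remove [xuixb] add [qovog,jnw] -> 6 lines: bzn pgr qovog jnw szk lqxv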